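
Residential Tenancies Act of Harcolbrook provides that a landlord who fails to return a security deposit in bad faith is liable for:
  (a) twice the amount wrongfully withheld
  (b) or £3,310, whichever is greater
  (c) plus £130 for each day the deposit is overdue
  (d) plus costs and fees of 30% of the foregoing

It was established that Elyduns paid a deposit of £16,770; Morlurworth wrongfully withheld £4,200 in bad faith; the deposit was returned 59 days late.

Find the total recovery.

Doubled: 2 × £4,200 = £8,400
Minimum £3,310: £8,400 meets the minimum, no increase.
Late-return penalty: 59 × £130 = £7,670
Damages plus late penalty: £8,400 + £7,670 = £16,070
Costs and fees: 30% of £16,070 = £4,821
Total recovery: £16,070 + £4,821 = £20,891

£20,891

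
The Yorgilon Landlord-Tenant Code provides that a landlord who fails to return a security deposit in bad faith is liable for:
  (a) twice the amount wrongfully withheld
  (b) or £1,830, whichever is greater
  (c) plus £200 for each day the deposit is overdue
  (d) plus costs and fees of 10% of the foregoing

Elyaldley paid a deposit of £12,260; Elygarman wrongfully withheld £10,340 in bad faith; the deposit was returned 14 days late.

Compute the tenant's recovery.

£25,828

Doubled: 2 × £10,340 = £20,680
Minimum £1,830: £20,680 meets the minimum, no increase.
Late-return penalty: 14 × £200 = £2,800
Damages plus late penalty: £20,680 + £2,800 = £23,480
Costs and fees: 10% of £23,480 = £2,348
Total recovery: £23,480 + £2,348 = £25,828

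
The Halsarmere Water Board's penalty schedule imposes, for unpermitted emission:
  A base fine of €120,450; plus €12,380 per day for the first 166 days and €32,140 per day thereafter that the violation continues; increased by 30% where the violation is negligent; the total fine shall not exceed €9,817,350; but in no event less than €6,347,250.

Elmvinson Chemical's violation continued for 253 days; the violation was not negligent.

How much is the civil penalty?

First 166 days: 166 × €12,380 = €2,055,080
Remaining days: (253 − 166) × €32,140 = €2,796,180
Per-day component: €2,055,080 + €2,796,180 = €4,851,260
Base plus per-day: €120,450 + €4,851,260 = €4,971,710
The violation was not negligent: no 30% increase.
Cap at €9,817,350: €4,971,710 is within the cap, no reduction.
Minimum €6,347,250: €4,971,710 is below the minimum → €6,347,250

€6,347,250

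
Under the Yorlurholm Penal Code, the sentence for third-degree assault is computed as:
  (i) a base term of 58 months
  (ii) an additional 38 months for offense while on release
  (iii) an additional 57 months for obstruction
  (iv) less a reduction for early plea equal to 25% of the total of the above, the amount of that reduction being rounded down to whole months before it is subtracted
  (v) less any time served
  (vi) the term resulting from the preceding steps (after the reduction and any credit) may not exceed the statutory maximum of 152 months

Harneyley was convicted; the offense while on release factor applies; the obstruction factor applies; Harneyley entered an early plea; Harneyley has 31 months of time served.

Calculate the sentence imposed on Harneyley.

Offense while on release enhancement: +38 months
Obstruction enhancement: +57 months
Adjusted term: 58 months + 38 months + 57 months = 153 months
Early plea reduction: 25% of 153 months = 38 months (rounded down)
After reduction: 153 − 38 = 115 months
Less time served: 115 months − 31 months = 84 months
Cap at 152 months: 84 months is within the cap, no reduction.

84 months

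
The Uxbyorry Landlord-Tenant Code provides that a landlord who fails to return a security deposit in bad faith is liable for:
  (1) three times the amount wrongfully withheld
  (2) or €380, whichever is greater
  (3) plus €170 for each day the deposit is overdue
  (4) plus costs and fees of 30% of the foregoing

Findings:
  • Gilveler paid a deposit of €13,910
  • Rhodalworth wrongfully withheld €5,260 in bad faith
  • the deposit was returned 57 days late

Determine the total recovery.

€33,111

Trebled: 3 × €5,260 = €15,780
Minimum €380: €15,780 meets the minimum, no increase.
Late-return penalty: 57 × €170 = €9,690
Damages plus late penalty: €15,780 + €9,690 = €25,470
Costs and fees: 30% of €25,470 = €7,641
Total recovery: €25,470 + €7,641 = €33,111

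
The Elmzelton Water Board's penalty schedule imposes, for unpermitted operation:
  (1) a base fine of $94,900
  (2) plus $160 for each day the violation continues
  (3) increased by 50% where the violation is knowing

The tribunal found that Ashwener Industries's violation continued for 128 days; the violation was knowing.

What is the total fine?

$173,070

Per-day component: 128 × $160 = $20,480
Base plus per-day: $94,900 + $20,480 = $115,380
Enhancement: 50% of $115,380 = $57,690
Enhanced fine: $115,380 + $57,690 = $173,070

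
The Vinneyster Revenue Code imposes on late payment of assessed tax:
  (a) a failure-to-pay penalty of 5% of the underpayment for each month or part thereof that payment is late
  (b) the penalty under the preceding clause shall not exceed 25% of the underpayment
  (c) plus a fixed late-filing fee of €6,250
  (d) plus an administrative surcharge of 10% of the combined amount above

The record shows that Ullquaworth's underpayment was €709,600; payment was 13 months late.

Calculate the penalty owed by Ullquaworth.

Accrued rate: 5% × 13 = 65%, capped at 25% → 25%
Failure-to-pay penalty: 25% of €709,600 = €177,400
Penalty before surcharge: €177,400 + €6,250 = €183,650
Administrative surcharge: 10% of €183,650 = €18,365
Total penalty: €183,650 + €18,365 = €202,015

€202,015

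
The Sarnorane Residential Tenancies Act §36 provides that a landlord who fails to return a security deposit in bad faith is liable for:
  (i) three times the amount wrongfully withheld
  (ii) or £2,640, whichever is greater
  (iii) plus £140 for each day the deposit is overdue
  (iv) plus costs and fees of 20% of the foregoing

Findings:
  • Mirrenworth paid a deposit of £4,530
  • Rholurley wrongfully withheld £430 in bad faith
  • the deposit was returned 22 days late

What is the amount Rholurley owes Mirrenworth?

Trebled: 3 × £430 = £1,290
Minimum £2,640: £1,290 is below the minimum → £2,640
Late-return penalty: 22 × £140 = £3,080
Damages plus late penalty: £2,640 + £3,080 = £5,720
Costs and fees: 20% of £5,720 = £1,144
Total recovery: £5,720 + £1,144 = £6,864

£6,864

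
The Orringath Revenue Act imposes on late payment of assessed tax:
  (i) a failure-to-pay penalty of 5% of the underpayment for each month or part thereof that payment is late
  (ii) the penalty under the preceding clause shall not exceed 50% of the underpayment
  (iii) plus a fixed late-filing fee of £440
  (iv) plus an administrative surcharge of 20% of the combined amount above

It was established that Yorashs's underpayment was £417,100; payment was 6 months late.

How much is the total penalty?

Accrued rate: 5% × 6 = 30%, capped at 50% → 30%
Failure-to-pay penalty: 30% of £417,100 = £125,130
Penalty before surcharge: £125,130 + £440 = £125,570
Administrative surcharge: 20% of £125,570 = £25,114
Total penalty: £125,570 + £25,114 = £150,684

£150,684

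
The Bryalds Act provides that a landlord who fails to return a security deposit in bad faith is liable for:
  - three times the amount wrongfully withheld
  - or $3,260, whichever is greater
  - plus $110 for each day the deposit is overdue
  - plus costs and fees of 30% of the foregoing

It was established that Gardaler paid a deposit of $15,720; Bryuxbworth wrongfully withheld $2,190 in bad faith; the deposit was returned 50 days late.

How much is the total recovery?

$15,691

Trebled: 3 × $2,190 = $6,570
Minimum $3,260: $6,570 meets the minimum, no increase.
Late-return penalty: 50 × $110 = $5,500
Damages plus late penalty: $6,570 + $5,500 = $12,070
Costs and fees: 30% of $12,070 = $3,621
Total recovery: $12,070 + $3,621 = $15,691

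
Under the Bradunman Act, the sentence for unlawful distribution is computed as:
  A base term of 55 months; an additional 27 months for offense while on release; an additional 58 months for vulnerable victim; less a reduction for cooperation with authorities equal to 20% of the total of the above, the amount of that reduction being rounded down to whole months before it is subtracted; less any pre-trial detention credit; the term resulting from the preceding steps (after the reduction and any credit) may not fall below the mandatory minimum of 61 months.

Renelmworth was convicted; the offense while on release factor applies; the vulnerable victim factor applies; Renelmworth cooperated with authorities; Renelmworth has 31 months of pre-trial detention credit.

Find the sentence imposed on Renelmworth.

Offense while on release enhancement: +27 months
Vulnerable victim enhancement: +58 months
Adjusted term: 55 months + 27 months + 58 months = 140 months
Cooperation with authorities reduction: 20% of 140 months = 28 months (rounded down)
After reduction: 140 − 28 = 112 months
Less pre-trial detention credit: 112 months − 31 months = 81 months
Minimum 61 months: 81 months meets the minimum, no increase.

81 months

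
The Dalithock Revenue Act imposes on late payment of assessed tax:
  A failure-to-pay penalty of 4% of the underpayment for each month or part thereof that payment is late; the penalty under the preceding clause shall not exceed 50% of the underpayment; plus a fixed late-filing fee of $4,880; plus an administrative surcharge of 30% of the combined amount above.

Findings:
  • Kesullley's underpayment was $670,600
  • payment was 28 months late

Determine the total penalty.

$442,234

Accrued rate: 4% × 28 = 112%, capped at 50% → 50%
Failure-to-pay penalty: 50% of $670,600 = $335,300
Penalty before surcharge: $335,300 + $4,880 = $340,180
Administrative surcharge: 30% of $340,180 = $102,054
Total penalty: $340,180 + $102,054 = $442,234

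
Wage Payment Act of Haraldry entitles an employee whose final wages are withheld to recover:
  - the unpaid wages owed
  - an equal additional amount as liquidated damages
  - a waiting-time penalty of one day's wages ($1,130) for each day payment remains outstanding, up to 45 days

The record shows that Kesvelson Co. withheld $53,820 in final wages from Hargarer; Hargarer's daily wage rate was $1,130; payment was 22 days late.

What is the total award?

$132,500

Liquidated damages (equal amount): $53,820
Penalty days: min(22, 45) = 22
Waiting-time penalty: 22 × $1,130 = $24,860
Total award: $53,820 + $53,820 + $24,860 = $132,500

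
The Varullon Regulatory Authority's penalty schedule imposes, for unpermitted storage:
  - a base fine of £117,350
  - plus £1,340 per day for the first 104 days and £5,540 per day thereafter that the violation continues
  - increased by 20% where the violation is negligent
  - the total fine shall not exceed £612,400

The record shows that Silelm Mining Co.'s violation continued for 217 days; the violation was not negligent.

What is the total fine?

First 104 days: 104 × £1,340 = £139,360
Remaining days: (217 − 104) × £5,540 = £626,020
Per-day component: £139,360 + £626,020 = £765,380
Base plus per-day: £117,350 + £765,380 = £882,730
The violation was not negligent: no 20% increase.
Cap at £612,400: £882,730 exceeds the cap → £612,400

Civil penalty: £612,400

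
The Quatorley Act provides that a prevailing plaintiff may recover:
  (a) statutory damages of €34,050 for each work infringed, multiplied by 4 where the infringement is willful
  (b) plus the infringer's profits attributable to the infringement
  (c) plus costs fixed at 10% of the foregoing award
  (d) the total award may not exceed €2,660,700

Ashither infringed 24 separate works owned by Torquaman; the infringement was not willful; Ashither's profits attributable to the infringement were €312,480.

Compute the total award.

Statutory damages: 24 × €34,050 = €817,200
Infringement not willful: no ×4 enhancement.
Combined award: €817,200 + €312,480 = €1,129,680
Costs: 10% of €1,129,680 = €112,968
Award plus costs: €1,129,680 + €112,968 = €1,242,648
Cap at €2,660,700: €1,242,648 is within the cap, no reduction.

Award: €1,242,648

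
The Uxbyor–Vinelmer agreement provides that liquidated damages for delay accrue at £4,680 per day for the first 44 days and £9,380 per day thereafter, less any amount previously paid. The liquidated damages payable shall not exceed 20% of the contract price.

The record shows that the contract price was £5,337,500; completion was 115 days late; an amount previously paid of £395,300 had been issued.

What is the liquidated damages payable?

First 44 days: 44 × £4,680 = £205,920
Remaining days: (115 − 44) × £9,380 = £665,980
Accrued per-day damages: £205,920 + £665,980 = £871,900
Less amount previously paid: £871,900 − £395,300 = £476,600
Cap: 20% of £5,337,500 = £1,067,500
Cap at £1,067,500: £476,600 is within the cap, no reduction.

£476,600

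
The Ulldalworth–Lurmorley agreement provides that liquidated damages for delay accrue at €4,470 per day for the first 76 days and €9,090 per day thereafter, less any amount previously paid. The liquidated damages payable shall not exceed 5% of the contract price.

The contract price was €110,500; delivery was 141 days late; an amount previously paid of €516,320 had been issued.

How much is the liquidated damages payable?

€5,525

First 76 days: 76 × €4,470 = €339,720
Remaining days: (141 − 76) × €9,090 = €590,850
Accrued per-day damages: €339,720 + €590,850 = €930,570
Less amount previously paid: €930,570 − €516,320 = €414,250
Cap: 5% of €110,500 = €5,525
Cap at €5,525: €414,250 exceeds the cap → €5,525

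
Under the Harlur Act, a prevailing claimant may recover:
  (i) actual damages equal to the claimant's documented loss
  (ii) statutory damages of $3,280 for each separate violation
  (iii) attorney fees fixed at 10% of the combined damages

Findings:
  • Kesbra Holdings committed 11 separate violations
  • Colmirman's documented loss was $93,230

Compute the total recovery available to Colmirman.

Statutory damages: 11 × $3,280 = $36,080
Combined damages: $93,230 + $36,080 = $129,310
Attorney fees: 10% of $129,310 = $12,931
Total recovery: $129,310 + $12,931 = $142,241

$142,241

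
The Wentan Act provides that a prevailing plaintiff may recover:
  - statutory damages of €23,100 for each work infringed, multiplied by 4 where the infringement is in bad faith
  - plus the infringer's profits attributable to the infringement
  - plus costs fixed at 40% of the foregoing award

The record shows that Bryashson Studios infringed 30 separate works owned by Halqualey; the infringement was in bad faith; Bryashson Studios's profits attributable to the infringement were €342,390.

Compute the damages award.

€4,360,146

Statutory damages: 30 × €23,100 = €693,000
Multiplied by 4: 4 × €693,000 = €2,772,000
Combined award: €2,772,000 + €342,390 = €3,114,390
Costs: 40% of €3,114,390 = €1,245,756
Award plus costs: €3,114,390 + €1,245,756 = €4,360,146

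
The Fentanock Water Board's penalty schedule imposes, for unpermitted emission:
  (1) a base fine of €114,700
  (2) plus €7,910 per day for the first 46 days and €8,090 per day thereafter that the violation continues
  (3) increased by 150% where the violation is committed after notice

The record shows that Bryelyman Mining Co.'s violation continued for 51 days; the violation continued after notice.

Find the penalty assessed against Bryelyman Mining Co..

First 46 days: 46 × €7,910 = €363,860
Remaining days: (51 − 46) × €8,090 = €40,450
Per-day component: €363,860 + €40,450 = €404,310
Base plus per-day: €114,700 + €404,310 = €519,010
Enhancement: 150% of €519,010 = €778,515
Enhanced fine: €519,010 + €778,515 = €1,297,525

€1,297,525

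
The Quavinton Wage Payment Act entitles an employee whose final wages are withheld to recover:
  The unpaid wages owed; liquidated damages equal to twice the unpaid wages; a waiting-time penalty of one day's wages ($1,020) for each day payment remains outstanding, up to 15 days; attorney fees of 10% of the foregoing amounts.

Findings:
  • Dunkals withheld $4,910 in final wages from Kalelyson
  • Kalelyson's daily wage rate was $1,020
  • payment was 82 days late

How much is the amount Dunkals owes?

Doubled: 2 × $4,910 = $9,820
Penalty days: min(82, 15) = 15
Waiting-time penalty: 15 × $1,020 = $15,300
Subtotal: $4,910 + $9,820 + $15,300 = $30,030
Attorney fees: 10% of $30,030 = $3,003
Total award: $30,030 + $3,003 = $33,033

$33,033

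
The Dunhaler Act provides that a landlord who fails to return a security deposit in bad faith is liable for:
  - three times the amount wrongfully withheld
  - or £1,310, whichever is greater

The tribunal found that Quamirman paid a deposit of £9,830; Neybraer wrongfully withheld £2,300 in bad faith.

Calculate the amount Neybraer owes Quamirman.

£6,900

Trebled: 3 × £2,300 = £6,900
Minimum £1,310: £6,900 meets the minimum, no increase.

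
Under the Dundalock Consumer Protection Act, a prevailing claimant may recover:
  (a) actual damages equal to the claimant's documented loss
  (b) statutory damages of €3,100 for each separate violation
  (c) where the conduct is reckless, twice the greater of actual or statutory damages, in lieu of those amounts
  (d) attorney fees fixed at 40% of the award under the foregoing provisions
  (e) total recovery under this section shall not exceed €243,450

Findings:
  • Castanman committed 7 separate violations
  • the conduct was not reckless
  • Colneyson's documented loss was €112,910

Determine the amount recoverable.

Statutory damages: 7 × €3,100 = €21,700
Conduct not reckless: the in-lieu enhancement does not apply.
Actual plus statutory damages: €112,910 + €21,700 = €134,610
Attorney fees: 40% of €134,610 = €53,844
Total before cap: €134,610 + €53,844 = €188,454
Cap at €243,450: €188,454 is within the cap, no reduction.

€188,454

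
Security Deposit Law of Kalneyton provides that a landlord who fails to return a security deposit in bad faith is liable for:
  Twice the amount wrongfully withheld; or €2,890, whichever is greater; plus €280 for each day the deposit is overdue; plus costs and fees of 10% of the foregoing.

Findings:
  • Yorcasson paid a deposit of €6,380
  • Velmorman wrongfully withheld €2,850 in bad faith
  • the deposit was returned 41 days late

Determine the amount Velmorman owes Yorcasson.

Doubled: 2 × €2,850 = €5,700
Minimum €2,890: €5,700 meets the minimum, no increase.
Late-return penalty: 41 × €280 = €11,480
Damages plus late penalty: €5,700 + €11,480 = €17,180
Costs and fees: 10% of €17,180 = €1,718
Total recovery: €17,180 + €1,718 = €18,898

€18,898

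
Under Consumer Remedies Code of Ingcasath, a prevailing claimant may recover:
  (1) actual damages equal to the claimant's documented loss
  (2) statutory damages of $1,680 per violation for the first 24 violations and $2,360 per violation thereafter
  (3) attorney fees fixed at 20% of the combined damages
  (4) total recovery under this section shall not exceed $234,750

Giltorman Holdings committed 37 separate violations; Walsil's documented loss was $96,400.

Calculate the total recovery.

First 24 violations: 24 × $1,680 = $40,320
Remaining violations: (37 − 24) × $2,360 = $30,680
Statutory damages: $40,320 + $30,680 = $71,000
Combined damages: $96,400 + $71,000 = $167,400
Attorney fees: 20% of $167,400 = $33,480
Total before cap: $167,400 + $33,480 = $200,880
Cap at $234,750: $200,880 is within the cap, no reduction.

$200,880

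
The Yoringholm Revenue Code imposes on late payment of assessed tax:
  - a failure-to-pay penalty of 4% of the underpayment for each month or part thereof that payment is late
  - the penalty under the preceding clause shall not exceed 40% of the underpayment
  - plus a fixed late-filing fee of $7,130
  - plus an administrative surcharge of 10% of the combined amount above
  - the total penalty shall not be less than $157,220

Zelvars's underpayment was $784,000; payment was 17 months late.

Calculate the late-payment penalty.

Accrued rate: 4% × 17 = 68%, capped at 40% → 40%
Failure-to-pay penalty: 40% of $784,000 = $313,600
Penalty before surcharge: $313,600 + $7,130 = $320,730
Administrative surcharge: 10% of $320,730 = $32,073
Total penalty: $320,730 + $32,073 = $352,803
Minimum $157,220: $352,803 meets the minimum, no increase.

$352,803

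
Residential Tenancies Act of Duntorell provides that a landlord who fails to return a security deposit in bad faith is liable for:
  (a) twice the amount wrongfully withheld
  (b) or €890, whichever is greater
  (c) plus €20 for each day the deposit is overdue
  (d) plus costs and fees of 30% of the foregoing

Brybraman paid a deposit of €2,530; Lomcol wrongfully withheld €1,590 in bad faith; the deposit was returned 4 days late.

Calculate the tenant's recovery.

Recovery: €4,238

Doubled: 2 × €1,590 = €3,180
Minimum €890: €3,180 meets the minimum, no increase.
Late-return penalty: 4 × €20 = €80
Damages plus late penalty: €3,180 + €80 = €3,260
Costs and fees: 30% of €3,260 = €978
Total recovery: €3,260 + €978 = €4,238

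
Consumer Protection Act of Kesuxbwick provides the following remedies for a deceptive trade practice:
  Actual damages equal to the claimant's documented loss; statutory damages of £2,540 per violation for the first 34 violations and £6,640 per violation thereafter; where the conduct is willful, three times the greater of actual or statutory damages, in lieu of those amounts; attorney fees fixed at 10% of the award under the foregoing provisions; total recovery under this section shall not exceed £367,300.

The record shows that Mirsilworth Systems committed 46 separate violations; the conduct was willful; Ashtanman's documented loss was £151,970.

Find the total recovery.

£367,300

First 34 violations: 34 × £2,540 = £86,360
Remaining violations: (46 − 34) × £6,640 = £79,680
Statutory damages: £86,360 + £79,680 = £166,040
Greater of actual damages (£151,970) or statutory damages (£166,040): £166,040
Trebled: 3 × £166,040 = £498,120
Attorney fees: 10% of £498,120 = £49,812
Total before cap: £498,120 + £49,812 = £547,932
Cap at £367,300: £547,932 exceeds the cap → £367,300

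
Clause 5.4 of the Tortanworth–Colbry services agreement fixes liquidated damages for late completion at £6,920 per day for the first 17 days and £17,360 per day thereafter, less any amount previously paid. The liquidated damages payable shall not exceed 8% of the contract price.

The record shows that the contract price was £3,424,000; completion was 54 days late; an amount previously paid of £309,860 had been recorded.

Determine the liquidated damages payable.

£273,920

First 17 days: 17 × £6,920 = £117,640
Remaining days: (54 − 17) × £17,360 = £642,320
Accrued per-day damages: £117,640 + £642,320 = £759,960
Less amount previously paid: £759,960 − £309,860 = £450,100
Cap: 8% of £3,424,000 = £273,920
Cap at £273,920: £450,100 exceeds the cap → £273,920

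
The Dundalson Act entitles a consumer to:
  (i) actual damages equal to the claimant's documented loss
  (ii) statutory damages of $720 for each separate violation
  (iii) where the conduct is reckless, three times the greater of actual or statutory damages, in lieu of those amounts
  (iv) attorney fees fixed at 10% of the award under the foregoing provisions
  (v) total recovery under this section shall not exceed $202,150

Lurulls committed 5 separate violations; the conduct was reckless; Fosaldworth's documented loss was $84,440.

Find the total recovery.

Total recovery: $202,150

Statutory damages: 5 × $720 = $3,600
Greater of actual damages ($84,440) or statutory damages ($3,600): $84,440
Trebled: 3 × $84,440 = $253,320
Attorney fees: 10% of $253,320 = $25,332
Total before cap: $253,320 + $25,332 = $278,652
Cap at $202,150: $278,652 exceeds the cap → $202,150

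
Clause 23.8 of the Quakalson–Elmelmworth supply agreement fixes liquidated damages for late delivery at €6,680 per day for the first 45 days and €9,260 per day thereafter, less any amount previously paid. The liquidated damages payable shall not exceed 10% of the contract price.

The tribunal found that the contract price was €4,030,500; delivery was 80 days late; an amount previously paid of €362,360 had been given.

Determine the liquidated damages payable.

€262,340

First 45 days: 45 × €6,680 = €300,600
Remaining days: (80 − 45) × €9,260 = €324,100
Accrued per-day damages: €300,600 + €324,100 = €624,700
Less amount previously paid: €624,700 − €362,360 = €262,340
Cap: 10% of €4,030,500 = €403,050
Cap at €403,050: €262,340 is within the cap, no reduction.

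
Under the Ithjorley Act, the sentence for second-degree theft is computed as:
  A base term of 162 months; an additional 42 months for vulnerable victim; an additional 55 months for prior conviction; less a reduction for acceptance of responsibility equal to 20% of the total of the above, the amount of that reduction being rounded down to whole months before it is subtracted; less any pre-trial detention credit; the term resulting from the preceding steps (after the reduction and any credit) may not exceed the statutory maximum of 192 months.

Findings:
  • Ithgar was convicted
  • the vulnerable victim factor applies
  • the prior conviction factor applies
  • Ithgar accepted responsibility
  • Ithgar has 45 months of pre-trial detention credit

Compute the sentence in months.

163 months

Vulnerable victim enhancement: +42 months
Prior conviction enhancement: +55 months
Adjusted term: 162 months + 42 months + 55 months = 259 months
Acceptance of responsibility reduction: 20% of 259 months = 51 months (rounded down)
After reduction: 259 − 51 = 208 months
Less pre-trial detention credit: 208 months − 45 months = 163 months
Cap at 192 months: 163 months is within the cap, no reduction.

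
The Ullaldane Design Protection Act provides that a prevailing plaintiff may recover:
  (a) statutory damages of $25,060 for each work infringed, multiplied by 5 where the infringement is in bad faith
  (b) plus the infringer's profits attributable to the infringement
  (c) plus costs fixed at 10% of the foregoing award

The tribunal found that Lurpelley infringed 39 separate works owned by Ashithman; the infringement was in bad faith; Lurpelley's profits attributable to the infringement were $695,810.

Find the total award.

$6,140,761

Statutory damages: 39 × $25,060 = $977,340
Multiplied by 5: 5 × $977,340 = $4,886,700
Combined award: $4,886,700 + $695,810 = $5,582,510
Costs: 10% of $5,582,510 = $558,251
Award plus costs: $5,582,510 + $558,251 = $6,140,761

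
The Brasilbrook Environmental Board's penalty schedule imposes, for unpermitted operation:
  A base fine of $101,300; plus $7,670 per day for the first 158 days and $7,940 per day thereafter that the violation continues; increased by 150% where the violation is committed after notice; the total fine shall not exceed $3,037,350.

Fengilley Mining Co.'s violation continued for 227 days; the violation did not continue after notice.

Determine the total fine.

$1,861,020

First 158 days: 158 × $7,670 = $1,211,860
Remaining days: (227 − 158) × $7,940 = $547,860
Per-day component: $1,211,860 + $547,860 = $1,759,720
Base plus per-day: $101,300 + $1,759,720 = $1,861,020
The violation did not continue after notice: no 150% increase.
Cap at $3,037,350: $1,861,020 is within the cap, no reduction.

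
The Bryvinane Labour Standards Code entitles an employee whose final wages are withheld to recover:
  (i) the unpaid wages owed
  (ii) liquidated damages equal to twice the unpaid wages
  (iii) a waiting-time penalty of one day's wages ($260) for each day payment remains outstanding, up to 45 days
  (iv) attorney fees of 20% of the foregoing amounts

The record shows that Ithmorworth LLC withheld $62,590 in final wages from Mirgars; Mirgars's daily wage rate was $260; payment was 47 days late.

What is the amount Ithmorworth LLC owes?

Doubled: 2 × $62,590 = $125,180
Penalty days: min(47, 45) = 45
Waiting-time penalty: 45 × $260 = $11,700
Subtotal: $62,590 + $125,180 + $11,700 = $199,470
Attorney fees: 20% of $199,470 = $39,894
Total award: $199,470 + $39,894 = $239,364

$239,364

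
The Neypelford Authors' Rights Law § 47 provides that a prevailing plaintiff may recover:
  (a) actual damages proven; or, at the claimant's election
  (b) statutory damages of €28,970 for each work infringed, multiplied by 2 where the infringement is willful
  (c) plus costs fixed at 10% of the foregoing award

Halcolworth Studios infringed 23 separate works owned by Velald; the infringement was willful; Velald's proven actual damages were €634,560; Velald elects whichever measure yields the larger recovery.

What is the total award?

Statutory damages: 23 × €28,970 = €666,310
Doubled: 2 × €666,310 = €1,332,620
Greater of actual damages (€634,560) or enhanced statutory damages (€1,332,620): €1,332,620
Costs: 10% of €1,332,620 = €133,262
Award plus costs: €1,332,620 + €133,262 = €1,465,882

€1,465,882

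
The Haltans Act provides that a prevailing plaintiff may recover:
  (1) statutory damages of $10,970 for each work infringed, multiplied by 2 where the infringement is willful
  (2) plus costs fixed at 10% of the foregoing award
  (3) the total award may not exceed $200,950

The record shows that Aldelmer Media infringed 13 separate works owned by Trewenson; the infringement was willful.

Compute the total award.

$200,950

Statutory damages: 13 × $10,970 = $142,610
Doubled: 2 × $142,610 = $285,220
Costs: 10% of $285,220 = $28,522
Award plus costs: $285,220 + $28,522 = $313,742
Cap at $200,950: $313,742 exceeds the cap → $200,950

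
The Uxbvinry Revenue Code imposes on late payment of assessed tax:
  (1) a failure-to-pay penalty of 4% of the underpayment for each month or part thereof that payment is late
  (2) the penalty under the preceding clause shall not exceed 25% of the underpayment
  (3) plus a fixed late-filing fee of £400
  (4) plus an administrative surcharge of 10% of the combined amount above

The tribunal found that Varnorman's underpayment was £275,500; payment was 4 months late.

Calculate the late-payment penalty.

£48,928

Accrued rate: 4% × 4 = 16%, capped at 25% → 16%
Failure-to-pay penalty: 16% of £275,500 = £44,080
Penalty before surcharge: £44,080 + £400 = £44,480
Administrative surcharge: 10% of £44,480 = £4,448
Total penalty: £44,480 + £4,448 = £48,928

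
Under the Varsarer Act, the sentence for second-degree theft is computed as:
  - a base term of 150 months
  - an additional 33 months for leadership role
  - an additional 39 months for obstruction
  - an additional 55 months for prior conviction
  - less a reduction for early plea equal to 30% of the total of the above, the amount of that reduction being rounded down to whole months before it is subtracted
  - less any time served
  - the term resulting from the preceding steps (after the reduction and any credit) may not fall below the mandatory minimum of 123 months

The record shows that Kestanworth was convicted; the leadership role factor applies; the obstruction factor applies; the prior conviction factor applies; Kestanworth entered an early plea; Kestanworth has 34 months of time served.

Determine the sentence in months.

Sentence: 160 months

Leadership role enhancement: +33 months
Obstruction enhancement: +39 months
Prior conviction enhancement: +55 months
Adjusted term: 150 months + 33 months + 39 months + 55 months = 277 months
Early plea reduction: 30% of 277 months = 83 months (rounded down)
After reduction: 277 − 83 = 194 months
Less time served: 194 months − 34 months = 160 months
Minimum 123 months: 160 months meets the minimum, no increase.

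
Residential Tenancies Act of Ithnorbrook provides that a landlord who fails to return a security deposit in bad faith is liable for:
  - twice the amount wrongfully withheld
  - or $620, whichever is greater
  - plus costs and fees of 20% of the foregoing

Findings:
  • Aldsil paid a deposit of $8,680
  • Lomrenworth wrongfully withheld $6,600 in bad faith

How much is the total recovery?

Doubled: 2 × $6,600 = $13,200
Minimum $620: $13,200 meets the minimum, no increase.
Costs and fees: 20% of $13,200 = $2,640
Total recovery: $13,200 + $2,640 = $15,840

$15,840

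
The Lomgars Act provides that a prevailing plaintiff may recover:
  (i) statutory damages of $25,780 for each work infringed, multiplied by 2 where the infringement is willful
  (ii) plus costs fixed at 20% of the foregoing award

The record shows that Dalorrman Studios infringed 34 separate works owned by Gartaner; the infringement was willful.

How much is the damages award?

Statutory damages: 34 × $25,780 = $876,520
Doubled: 2 × $876,520 = $1,753,040
Costs: 20% of $1,753,040 = $350,608
Award plus costs: $1,753,040 + $350,608 = $2,103,648

$2,103,648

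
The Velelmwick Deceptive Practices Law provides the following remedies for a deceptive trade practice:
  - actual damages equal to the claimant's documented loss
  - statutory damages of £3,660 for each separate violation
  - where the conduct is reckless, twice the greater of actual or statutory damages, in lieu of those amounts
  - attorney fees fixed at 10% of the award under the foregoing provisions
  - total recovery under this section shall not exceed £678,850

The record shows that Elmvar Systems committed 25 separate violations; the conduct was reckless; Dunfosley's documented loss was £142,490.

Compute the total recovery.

£313,478

Statutory damages: 25 × £3,660 = £91,500
Greater of actual damages (£142,490) or statutory damages (£91,500): £142,490
Doubled: 2 × £142,490 = £284,980
Attorney fees: 10% of £284,980 = £28,498
Total before cap: £284,980 + £28,498 = £313,478
Cap at £678,850: £313,478 is within the cap, no reduction.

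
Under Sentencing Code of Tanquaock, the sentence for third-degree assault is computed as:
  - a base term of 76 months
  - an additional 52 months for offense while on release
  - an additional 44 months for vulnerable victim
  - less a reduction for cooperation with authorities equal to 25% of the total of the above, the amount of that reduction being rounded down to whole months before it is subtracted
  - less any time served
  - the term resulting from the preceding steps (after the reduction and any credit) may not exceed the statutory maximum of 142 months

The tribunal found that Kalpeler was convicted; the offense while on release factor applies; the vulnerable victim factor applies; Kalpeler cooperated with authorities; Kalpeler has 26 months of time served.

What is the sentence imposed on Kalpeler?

Offense while on release enhancement: +52 months
Vulnerable victim enhancement: +44 months
Adjusted term: 76 months + 52 months + 44 months = 172 months
Cooperation with authorities reduction: 25% of 172 months = 43 months (rounded down)
After reduction: 172 − 43 = 129 months
Less time served: 129 months − 26 months = 103 months
Cap at 142 months: 103 months is within the cap, no reduction.

103 months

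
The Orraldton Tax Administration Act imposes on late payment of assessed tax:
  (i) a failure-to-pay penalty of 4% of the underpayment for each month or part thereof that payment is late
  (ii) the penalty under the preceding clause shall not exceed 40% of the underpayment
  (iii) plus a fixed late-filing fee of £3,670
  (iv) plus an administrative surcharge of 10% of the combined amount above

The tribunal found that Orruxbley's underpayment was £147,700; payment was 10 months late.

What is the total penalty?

Accrued rate: 4% × 10 = 40%, capped at 40% → 40%
Failure-to-pay penalty: 40% of £147,700 = £59,080
Penalty before surcharge: £59,080 + £3,670 = £62,750
Administrative surcharge: 10% of £62,750 = £6,275
Total penalty: £62,750 + £6,275 = £69,025

£69,025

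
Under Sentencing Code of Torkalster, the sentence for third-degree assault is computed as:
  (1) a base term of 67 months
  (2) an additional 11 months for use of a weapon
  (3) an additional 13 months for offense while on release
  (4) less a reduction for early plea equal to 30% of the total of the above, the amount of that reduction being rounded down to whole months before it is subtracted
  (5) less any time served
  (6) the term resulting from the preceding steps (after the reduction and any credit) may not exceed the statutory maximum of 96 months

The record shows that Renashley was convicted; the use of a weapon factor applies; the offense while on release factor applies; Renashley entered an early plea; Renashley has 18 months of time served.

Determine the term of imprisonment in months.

46 months

Use of a weapon enhancement: +11 months
Offense while on release enhancement: +13 months
Adjusted term: 67 months + 11 months + 13 months = 91 months
Early plea reduction: 30% of 91 months = 27 months (rounded down)
After reduction: 91 − 27 = 64 months
Less time served: 64 months − 18 months = 46 months
Cap at 96 months: 46 months is within the cap, no reduction.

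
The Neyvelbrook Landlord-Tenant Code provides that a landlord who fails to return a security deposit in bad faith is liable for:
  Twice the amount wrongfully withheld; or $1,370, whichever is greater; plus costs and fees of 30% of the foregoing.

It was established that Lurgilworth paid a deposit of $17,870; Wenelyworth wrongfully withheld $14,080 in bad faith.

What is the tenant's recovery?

$36,608

Doubled: 2 × $14,080 = $28,160
Minimum $1,370: $28,160 meets the minimum, no increase.
Costs and fees: 30% of $28,160 = $8,448
Total recovery: $28,160 + $8,448 = $36,608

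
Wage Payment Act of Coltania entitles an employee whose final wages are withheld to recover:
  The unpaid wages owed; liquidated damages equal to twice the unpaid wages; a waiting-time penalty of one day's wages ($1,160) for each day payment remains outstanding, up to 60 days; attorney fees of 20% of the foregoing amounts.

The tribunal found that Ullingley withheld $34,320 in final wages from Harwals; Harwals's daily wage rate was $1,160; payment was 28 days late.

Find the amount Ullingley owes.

Doubled: 2 × $34,320 = $68,640
Penalty days: min(28, 60) = 28
Waiting-time penalty: 28 × $1,160 = $32,480
Subtotal: $34,320 + $68,640 + $32,480 = $135,440
Attorney fees: 20% of $135,440 = $27,088
Total award: $135,440 + $27,088 = $162,528

$162,528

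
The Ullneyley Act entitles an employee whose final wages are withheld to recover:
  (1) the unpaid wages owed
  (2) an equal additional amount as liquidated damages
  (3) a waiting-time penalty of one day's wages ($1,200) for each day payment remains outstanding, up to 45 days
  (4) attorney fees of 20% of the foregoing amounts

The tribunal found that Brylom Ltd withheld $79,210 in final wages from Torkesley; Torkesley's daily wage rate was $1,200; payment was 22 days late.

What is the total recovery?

$221,784

Liquidated damages (equal amount): $79,210
Penalty days: min(22, 45) = 22
Waiting-time penalty: 22 × $1,200 = $26,400
Subtotal: $79,210 + $79,210 + $26,400 = $184,820
Attorney fees: 20% of $184,820 = $36,964
Total award: $184,820 + $36,964 = $221,784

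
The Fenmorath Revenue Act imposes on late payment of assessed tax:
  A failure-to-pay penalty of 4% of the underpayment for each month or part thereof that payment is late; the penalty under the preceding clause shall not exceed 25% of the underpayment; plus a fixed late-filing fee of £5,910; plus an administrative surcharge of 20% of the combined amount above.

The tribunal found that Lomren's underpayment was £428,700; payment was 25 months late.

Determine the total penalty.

Accrued rate: 4% × 25 = 100%, capped at 25% → 25%
Failure-to-pay penalty: 25% of £428,700 = £107,175
Penalty before surcharge: £107,175 + £5,910 = £113,085
Administrative surcharge: 20% of £113,085 = £22,617
Total penalty: £113,085 + £22,617 = £135,702

Penalty: £135,702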